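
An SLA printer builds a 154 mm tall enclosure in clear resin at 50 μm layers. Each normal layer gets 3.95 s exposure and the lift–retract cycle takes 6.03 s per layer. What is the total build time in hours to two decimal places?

Number of layers: 154 / 0.05 → 3080 (rounded up).
Per-layer time = 3.95 + 6.03 = 9.98 s.
Total = 3080 × 9.98 = 30738.4 s = 8.54 hours.

8.54 hours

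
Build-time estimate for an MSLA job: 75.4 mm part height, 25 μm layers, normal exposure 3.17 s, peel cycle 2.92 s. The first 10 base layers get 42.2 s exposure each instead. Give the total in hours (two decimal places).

Number of layers: 75.4 / 0.025 → 3016 (rounded up).
Burn-in layers: 10 × (42.2 + 2.92) → 451.2 s.
Remaining layers = 3006 × (3.17 + 2.92) = 18306.54 s.
Sum: 451.2 + 18306.54 = 18757.74 s → 5.21 hours.

5.21 hours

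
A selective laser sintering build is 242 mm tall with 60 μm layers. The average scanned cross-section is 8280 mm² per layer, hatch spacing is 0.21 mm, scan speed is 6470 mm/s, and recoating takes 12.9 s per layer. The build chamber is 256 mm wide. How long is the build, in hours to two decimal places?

Layers = ⌈242/0.06⌉ = 4034.
Hatch length per layer = 8280 / 0.21 = 39428.6 mm.
Per-layer scan time = 39428.6 / 6470 = 6.0941 s.
Time per layer: 6.0941 + 12.9 → 18.9941 s.
Build time = 4034 × 18.9941 = 76622.1994 s = 21.28 hours.

21.28 hours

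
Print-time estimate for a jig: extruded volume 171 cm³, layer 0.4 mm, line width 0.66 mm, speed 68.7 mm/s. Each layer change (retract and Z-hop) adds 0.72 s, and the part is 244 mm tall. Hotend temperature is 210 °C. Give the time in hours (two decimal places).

2.74 hours

Extrusion cross-section = 0.4 × 0.66, so 0.264 mm².
Total extruded path = 171000/0.264 = 647727.3 mm.
Extrusion time = 647727.3 / 68.7 = 9428.3 s.
Layer count = ceil(244 / 0.4) = 610.
Non-print overhead: 610 × 0.72 → 439.2 s.
Altogether 9428.3 + 439.2 = 9867.5 s, i.e. 2.74 hours.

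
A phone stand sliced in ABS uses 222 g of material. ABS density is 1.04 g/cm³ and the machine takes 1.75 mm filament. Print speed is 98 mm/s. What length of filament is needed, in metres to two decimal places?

88.75 m

Extruded volume: 222/1.04 = 213.4615 cm³ (213461.5 mm³).
Cross-section of 1.75 mm filament: π·(1.75/2)² = 2.4053 mm².
L = V/A = 213461.5/2.4053 = 88746.31 mm → 88.75 m.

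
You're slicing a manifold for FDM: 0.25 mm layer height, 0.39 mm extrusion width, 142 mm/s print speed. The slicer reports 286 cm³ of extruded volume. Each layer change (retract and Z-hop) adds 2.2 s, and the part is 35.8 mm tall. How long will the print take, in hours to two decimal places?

5.83 hours

Line area: 0.25 × 0.39 → 0.0975 mm².
Path length: 286000 mm³ / 0.0975 mm² → 2933333.3 mm.
Time extruding: 2933333.3 / 142 → 20657.3 s.
Layer count = ceil(35.8 / 0.25) = 144.
Non-print overhead: 144 × 2.2 → 316.8 s.
Total = 20657.3 + 316.8 = 20974.1 s = 5.83 hours.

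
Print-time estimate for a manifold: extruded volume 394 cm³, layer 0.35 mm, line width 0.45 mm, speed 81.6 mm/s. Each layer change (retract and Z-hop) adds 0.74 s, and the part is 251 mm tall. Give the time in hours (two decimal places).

Bead cross-section: 0.35 × 0.45 → 0.1575 mm².
Path length: 394000 mm³ / 0.1575 mm² → 2501587.3 mm.
Print-move time = 2501587.3 / 81.6, so 30656.7 s.
Layer count = ceil(251 / 0.35) = 718.
Non-print overhead: 718 × 0.74 → 531.32 s.
Altogether 30656.7 + 531.32 = 31188.02 s, i.e. 8.66 hours.

8.66 hours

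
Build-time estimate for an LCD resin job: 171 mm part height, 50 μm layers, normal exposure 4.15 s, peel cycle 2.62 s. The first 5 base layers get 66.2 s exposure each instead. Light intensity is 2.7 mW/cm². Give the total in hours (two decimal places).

Number of layers: 171 / 0.05 → 3420 (rounded up).
Base layers = 5 × (66.2 + 2.62), so 344.1 s.
Regular layers: 3415 × (4.15 + 2.62) → 23119.55 s.
Total = 344.1 + 23119.55 = 23463.65 s = 6.52 hours.

6.52 hours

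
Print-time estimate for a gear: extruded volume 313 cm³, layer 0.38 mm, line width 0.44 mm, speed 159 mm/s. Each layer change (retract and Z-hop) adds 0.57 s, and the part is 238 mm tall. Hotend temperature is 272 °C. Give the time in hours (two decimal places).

3.37 hours

Line area = 0.38 × 0.44 = 0.1672 mm².
Path length: 313000 mm³ / 0.1672 mm² → 1872009.6 mm.
Extrusion time: 1872009.6 / 159 → 11773.6 s.
Number of layers: 238 / 0.38 → 627 (rounded up).
Layer-change overhead = 627 × 0.57 = 357.39 s.
Total = 11773.6 + 357.39 = 12130.99 s = 3.37 hours.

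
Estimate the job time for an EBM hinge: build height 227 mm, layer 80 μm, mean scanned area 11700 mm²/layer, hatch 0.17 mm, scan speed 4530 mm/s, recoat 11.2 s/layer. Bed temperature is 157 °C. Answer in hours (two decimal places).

20.81 hours

Layer count = ceil(227 / 0.08) = 2838.
Per-layer scan distance: 11700 / 0.17 → 68823.5 mm.
Beam time per layer = 68823.5 / 4530 = 15.1928 s.
Layer cycle: 15.1928 + 11.2 → 26.3928 s.
2838 layers × 26.3928 s/layer = 74902.7664 s, i.e. 20.81 hours.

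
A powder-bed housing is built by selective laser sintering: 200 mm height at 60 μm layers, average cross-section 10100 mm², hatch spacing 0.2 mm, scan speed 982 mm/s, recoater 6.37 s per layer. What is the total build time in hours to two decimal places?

53.53 hours

Layer count = ceil(200 / 0.06) = 3334.
Hatch length per layer = 10100 / 0.2 = 50500 mm.
Laser time per layer: 50500 / 982 → 51.4257 s.
Per-layer time = 51.4257 + 6.37 = 57.7957 s.
Build time = 3334 × 57.7957 = 192690.8638 s = 53.53 hours.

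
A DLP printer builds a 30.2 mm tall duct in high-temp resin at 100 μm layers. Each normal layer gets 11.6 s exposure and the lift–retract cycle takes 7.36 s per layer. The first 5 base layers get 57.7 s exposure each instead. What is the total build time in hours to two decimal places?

1.65 hours

Number of layers: 30.2 / 0.1 → 302 (rounded up).
Bottom layers = 5 × (57.7 + 7.36), so 325.3 s.
Normal layers: 297 × (11.6 + 7.36) → 5631.12 s.
Total = 325.3 + 5631.12 = 5956.42 s = 1.65 hours.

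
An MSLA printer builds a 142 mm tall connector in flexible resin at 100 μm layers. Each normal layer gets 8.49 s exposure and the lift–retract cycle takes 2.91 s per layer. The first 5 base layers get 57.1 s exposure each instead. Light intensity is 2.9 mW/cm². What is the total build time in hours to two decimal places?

4.56 hours

Number of layers: 142 / 0.1 → 1420 (rounded up).
Burn-in layers = 5 × (57.1 + 2.91) = 300.05 s.
Remaining layers = 1415 × (8.49 + 2.91), so 16131 s.
Sum: 300.05 + 16131 = 16431.05 s → 4.56 hours.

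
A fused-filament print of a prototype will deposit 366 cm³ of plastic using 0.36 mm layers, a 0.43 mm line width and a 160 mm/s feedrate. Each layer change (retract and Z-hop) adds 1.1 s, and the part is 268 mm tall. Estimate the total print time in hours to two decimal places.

4.33 hours

Extrusion cross-section = 0.36 × 0.43 = 0.1548 mm².
Toolpath length = 366 cm³ / 0.1548 mm² = 366000 / 0.1548 = 2364341.1 mm.
Print-move time: 2364341.1 / 160 → 14777.1 s.
Layers = ⌈268/0.36⌉ = 745.
Z-hop total = 745 × 1.1, so 819.5 s.
Total = 14777.1 + 819.5 = 15596.6 s = 4.33 hours.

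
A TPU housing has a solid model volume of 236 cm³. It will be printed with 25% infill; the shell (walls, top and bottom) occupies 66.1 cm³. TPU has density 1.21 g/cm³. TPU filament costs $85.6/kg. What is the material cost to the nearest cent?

$11.25

Infill region = 236 − 66.1 = 169.9 cm³.
Deposited infill = 0.25 × 169.9, so 42.475 cm³.
Total extruded = 66.1 + 42.475, so 108.575 cm³.
Mass: 108.575 × 1.21 → 131.37575 g.
At $85.6/kg: 131.37575/1000 × 85.6 = $11.25.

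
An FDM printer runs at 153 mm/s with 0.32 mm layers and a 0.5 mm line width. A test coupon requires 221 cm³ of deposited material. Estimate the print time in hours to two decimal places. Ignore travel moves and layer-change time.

Extrusion cross-section: 0.32 × 0.5 → 0.16 mm².
Toolpath length = 221 cm³ / 0.16 mm² = 221000 / 0.16 = 1381250 mm.
Extrusion time = 1381250 / 153 = 9027.8 s.
That's 9027.8 s → 2.51 hours.

2.51 hours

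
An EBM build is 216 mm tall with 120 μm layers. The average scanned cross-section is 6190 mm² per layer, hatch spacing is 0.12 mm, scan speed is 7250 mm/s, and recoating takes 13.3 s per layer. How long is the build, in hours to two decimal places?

Number of layers: 216 / 0.12 → 1800 (rounded up).
Scan path per layer: 6190 / 0.12 → 51583.3 mm.
Beam time per layer: 51583.3 / 7250 → 7.1149 s.
Layer cycle = 7.1149 + 13.3, so 20.4149 s.
1800 layers × 20.4149 s/layer = 36746.82 s, i.e. 10.21 hours.

10.21 hours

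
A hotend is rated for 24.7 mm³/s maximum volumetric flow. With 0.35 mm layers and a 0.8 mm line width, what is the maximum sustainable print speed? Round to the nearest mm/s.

Extrusion cross-section: 0.35 × 0.8 → 0.28 mm².
Max speed = 24.7 / 0.28 = 88.21 ≈ 88 mm/s.

88 mm/s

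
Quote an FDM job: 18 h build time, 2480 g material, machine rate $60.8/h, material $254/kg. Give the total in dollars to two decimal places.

Machine cost = 60.8 × 18, so $1094.40.
Material cost = 254 × 2480/1000 = $629.92.
Total = 1094.40 + 629.92 = $1724.32.

$1724.32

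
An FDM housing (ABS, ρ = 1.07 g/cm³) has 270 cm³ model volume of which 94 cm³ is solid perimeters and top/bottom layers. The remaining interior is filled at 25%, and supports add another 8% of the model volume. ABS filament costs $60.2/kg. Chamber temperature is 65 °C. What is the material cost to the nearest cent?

Volume inside the shell: 270 − 94 → 176 cm³.
Infill deposited = 0.25 × 176, so 44 cm³.
Support = 0.08 × 270 = 21.6 cm³.
Total printed volume = 94 + 44 + 21.6, so 159.6 cm³.
Mass = 159.6 × 1.07 = 170.772 g.
Cost = 170.772 g / 1000 × $60.2/kg = $10.28.

$10.28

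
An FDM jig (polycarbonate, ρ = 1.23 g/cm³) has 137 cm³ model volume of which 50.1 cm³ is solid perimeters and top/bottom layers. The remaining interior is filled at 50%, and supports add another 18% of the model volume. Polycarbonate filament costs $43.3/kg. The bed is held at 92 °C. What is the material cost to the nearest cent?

$6.30

Volume inside the shell: 137 − 50.1 → 86.9 cm³.
Infill volume = 0.50 × 86.9, so 43.45 cm³.
Support = 0.18 × 137 = 24.66 cm³.
Total extruded = 50.1 + 43.45 + 24.66, so 118.21 cm³.
Mass = 118.21 × 1.23, so 145.3983 g.
Cost = 145.3983 g / 1000 × $43.3/kg = $6.30.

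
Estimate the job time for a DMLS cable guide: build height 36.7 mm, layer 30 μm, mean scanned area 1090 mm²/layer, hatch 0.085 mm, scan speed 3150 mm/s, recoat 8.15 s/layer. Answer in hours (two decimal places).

Number of layers: 36.7 / 0.03 → 1224 (rounded up).
Scan path per layer = 1090 / 0.085, so 12823.5 mm.
Scan time per layer = 12823.5 / 3150, so 4.071 s.
Time per layer = 4.071 + 8.15 = 12.221 s.
1224 layers × 12.221 s/layer = 14958.504 s, i.e. 4.16 hours.

4.16 hours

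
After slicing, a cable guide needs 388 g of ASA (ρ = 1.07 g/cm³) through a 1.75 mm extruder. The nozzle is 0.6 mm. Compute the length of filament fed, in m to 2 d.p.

150.76 m

Extruded volume: 388/1.07 = 362.6168 cm³ (362616.8 mm³).
A = π r² = π × 0.875² = 2.4053 mm².
Length = 362616.8 / 2.4053 = 150757.41 mm = 150.76 m.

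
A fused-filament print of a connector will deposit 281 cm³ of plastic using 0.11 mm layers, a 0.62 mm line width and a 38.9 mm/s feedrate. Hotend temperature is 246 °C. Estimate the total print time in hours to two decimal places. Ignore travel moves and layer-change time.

Bead cross-section = 0.11 × 0.62, so 0.0682 mm².
Path length: 281000 mm³ / 0.0682 mm² → 4120234.6 mm.
Print-move time = 4120234.6 / 38.9 = 105918.6 s.
Converting: 105918.6 s = 29.42 hours.

29.42 hours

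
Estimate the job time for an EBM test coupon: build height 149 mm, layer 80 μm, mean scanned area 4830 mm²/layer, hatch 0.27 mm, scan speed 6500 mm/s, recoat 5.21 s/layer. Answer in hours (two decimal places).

4.12 hours

Layers = ⌈149/0.08⌉ = 1863.
Per-layer scan distance: 4830 / 0.27 → 17888.9 mm.
Beam time per layer = 17888.9 / 6500 = 2.7521 s.
Layer cycle: 2.7521 + 5.21 → 7.9621 s.
1863 layers × 7.9621 s/layer = 14833.3923 s, i.e. 4.12 hours.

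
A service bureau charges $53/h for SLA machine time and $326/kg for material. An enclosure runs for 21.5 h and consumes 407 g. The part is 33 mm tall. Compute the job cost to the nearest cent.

Machine cost = 53 × 21.5, so $1139.50.
Feedstock cost = 326 × 407/1000 = $132.682.
Job cost: 1139.50 + 132.682 = 1272.182 ≈ $1272.18.

$1272.18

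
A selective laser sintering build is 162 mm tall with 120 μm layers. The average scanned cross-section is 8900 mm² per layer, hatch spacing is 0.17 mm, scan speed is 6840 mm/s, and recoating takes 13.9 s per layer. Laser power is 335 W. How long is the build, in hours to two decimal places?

8.08 hours

Layers = ⌈162/0.12⌉ = 1350.
Per-layer scan distance: 8900 / 0.17 → 52352.9 mm.
Laser time per layer: 52352.9 / 6840 → 7.6539 s.
Per-layer time: 7.6539 + 13.9 → 21.5539 s.
Build time = 1350 × 21.5539 = 29097.765 s = 8.08 hours.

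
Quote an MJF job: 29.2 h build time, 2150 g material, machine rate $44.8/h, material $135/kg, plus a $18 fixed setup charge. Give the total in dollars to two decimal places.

$1616.41

Machine-time cost = 44.8 × 29.2 = $1308.16.
Material charge = 135 × 2150/1000 = $290.25.
Adding setup: 1308.16 + 290.25 + 18 → $1616.41.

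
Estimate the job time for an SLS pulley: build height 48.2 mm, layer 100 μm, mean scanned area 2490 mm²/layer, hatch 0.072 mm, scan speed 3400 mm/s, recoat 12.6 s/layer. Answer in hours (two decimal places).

Layer count = ceil(48.2 / 0.1) = 482.
Scan path per layer = 2490 / 0.072 = 34583.3 mm.
Laser time per layer = 34583.3 / 3400, so 10.1716 s.
Per-layer time = 10.1716 + 12.6 = 22.7716 s.
Build time = 482 × 22.7716 = 10975.9112 s = 3.05 hours.

3.05 hours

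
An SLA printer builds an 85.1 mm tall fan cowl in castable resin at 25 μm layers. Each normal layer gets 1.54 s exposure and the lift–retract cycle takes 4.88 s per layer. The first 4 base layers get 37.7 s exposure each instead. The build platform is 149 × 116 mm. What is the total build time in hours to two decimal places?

Number of layers: 85.1 / 0.025 → 3404 (rounded up).
Base layers = 4 × (37.7 + 4.88), so 170.32 s.
Normal layers: 3400 × (1.54 + 4.88) → 21828 s.
Total = 170.32 + 21828 = 21998.32 s = 6.11 hours.

6.11 hours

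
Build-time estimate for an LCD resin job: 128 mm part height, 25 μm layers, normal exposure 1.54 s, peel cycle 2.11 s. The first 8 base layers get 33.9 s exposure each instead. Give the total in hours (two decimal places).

5.26 hours

Layers = ⌈128/0.025⌉ = 5120.
Base layers = 8 × (33.9 + 2.11) = 288.08 s.
Regular layers = 5112 × (1.54 + 2.11) = 18658.8 s.
Total = 288.08 + 18658.8 = 18946.88 s = 5.26 hours.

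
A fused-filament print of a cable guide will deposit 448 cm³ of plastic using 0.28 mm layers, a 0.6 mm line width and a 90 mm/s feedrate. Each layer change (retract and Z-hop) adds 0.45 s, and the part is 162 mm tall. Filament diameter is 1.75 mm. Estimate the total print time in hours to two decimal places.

8.30 hours

Bead cross-section = 0.28 × 0.6, so 0.168 mm².
Total extruded path = 448000/0.168 = 2666666.7 mm.
Time extruding = 2666666.7 / 90 = 29629.6 s.
Layers = ⌈162/0.28⌉ = 579.
Z-hop total = 579 × 0.45 = 260.55 s.
Altogether 29629.6 + 260.55 = 29890.15 s, i.e. 8.30 hours.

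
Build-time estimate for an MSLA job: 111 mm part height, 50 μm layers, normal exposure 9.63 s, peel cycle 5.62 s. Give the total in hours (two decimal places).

Layers = ⌈111/0.05⌉ = 2220.
Cycle time: 9.63 + 5.62 → 15.25 s.
Total = 2220 × 15.25 = 33855 s = 9.40 hours.

9.40 hours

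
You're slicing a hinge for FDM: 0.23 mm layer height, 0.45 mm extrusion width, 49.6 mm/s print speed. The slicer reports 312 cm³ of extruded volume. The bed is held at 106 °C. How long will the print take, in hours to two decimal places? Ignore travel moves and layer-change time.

16.88 hours

Line area: 0.23 × 0.45 → 0.1035 mm².
Path length: 312000 mm³ / 0.1035 mm² → 3014492.8 mm.
Print-move time = 3014492.8 / 49.6 = 60776.1 s.
That's 60776.1 s → 16.88 hours.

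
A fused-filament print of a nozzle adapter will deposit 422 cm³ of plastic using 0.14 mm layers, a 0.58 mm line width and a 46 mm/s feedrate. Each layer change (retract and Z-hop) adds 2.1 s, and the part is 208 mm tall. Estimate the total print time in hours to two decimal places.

32.25 hours

Extrusion cross-section = 0.14 × 0.58 = 0.0812 mm².
Path length: 422000 mm³ / 0.0812 mm² → 5197044.3 mm.
Extrusion time = 5197044.3 / 46 = 112979.2 s.
Number of layers: 208 / 0.14 → 1486 (rounded up).
Layer-change overhead: 1486 × 2.1 → 3120.6 s.
Altogether 112979.2 + 3120.6 = 116099.8 s, i.e. 32.25 hours.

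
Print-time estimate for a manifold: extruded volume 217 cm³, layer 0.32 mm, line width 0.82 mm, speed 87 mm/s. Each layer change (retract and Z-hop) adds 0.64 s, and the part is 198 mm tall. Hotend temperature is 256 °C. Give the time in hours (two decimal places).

Bead cross-section = 0.32 × 0.82 = 0.2624 mm².
Total extruded path = 217000/0.2624 = 826981.7 mm.
Time extruding = 826981.7 / 87, so 9505.5 s.
Layer count = ceil(198 / 0.32) = 619.
Z-hop total = 619 × 0.64, so 396.16 s.
Total = 9505.5 + 396.16 = 9901.66 s = 2.75 hours.

2.75 hours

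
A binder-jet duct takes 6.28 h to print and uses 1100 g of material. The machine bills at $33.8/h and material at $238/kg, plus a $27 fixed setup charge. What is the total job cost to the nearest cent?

Machine-time cost: 33.8 × 6.28 → $212.264.
Material cost = 238 × 1100/1000, so $261.80.
Adding setup: 212.264 + 261.80 + 27 → 501.064 ≈ $501.06.

$501.06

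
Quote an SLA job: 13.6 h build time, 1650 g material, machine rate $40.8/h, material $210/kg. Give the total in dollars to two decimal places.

$901.38

Time charge = 40.8 × 13.6, so $554.88.
Material cost = 210 × 1650/1000, so $346.50.
Total = 554.88 + 346.50 = $901.38.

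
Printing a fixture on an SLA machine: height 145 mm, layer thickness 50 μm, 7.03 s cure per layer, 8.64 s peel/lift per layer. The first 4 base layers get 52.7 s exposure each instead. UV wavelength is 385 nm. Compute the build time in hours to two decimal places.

12.67 hours

Number of layers: 145 / 0.05 → 2900 (rounded up).
Bottom layers = 4 × (52.7 + 8.64), so 245.36 s.
Regular layers: 2896 × (7.03 + 8.64) → 45380.32 s.
Sum: 245.36 + 45380.32 = 45625.68 s → 12.67 hours.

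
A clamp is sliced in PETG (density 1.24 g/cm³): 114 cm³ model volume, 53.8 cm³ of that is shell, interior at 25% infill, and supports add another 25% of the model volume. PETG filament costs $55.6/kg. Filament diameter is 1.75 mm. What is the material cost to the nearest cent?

Volume inside the shell = 114 − 53.8, so 60.2 cm³.
Infill volume = 0.25 × 60.2 = 15.05 cm³.
Support: 0.25 × 114 → 28.5 cm³.
Total extruded = 53.8 + 15.05 + 28.5 = 97.35 cm³.
Mass = 97.35 × 1.24 = 120.714 g.
At $55.6/kg: 120.714/1000 × 55.6 = $6.71.

$6.71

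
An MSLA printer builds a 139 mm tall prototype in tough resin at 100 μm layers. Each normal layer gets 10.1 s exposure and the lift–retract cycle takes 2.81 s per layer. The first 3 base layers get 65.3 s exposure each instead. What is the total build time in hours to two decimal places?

Layers = ⌈139/0.1⌉ = 1390.
Bottom layers: 3 × (65.3 + 2.81) → 204.33 s.
Normal layers = 1387 × (10.1 + 2.81) = 17906.17 s.
Total = 204.33 + 17906.17 = 18110.5 s = 5.03 hours.

5.03 hours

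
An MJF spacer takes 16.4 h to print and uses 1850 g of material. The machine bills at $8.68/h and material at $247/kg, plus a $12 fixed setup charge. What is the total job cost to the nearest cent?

Machine-time cost = 8.68 × 16.4 = $142.352.
Material cost = 247 × 1850/1000 = $456.95.
Adding setup: 142.352 + 456.95 + 12 → 611.302 ≈ $611.30.

$611.30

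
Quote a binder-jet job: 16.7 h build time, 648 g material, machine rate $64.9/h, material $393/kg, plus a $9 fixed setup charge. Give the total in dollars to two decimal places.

Time charge = 64.9 × 16.7, so $1083.83.
Material cost = 393 × 648/1000, so $254.664.
Adding setup: 1083.83 + 254.664 + 9 → 1347.494 ≈ $1347.49.

$1347.49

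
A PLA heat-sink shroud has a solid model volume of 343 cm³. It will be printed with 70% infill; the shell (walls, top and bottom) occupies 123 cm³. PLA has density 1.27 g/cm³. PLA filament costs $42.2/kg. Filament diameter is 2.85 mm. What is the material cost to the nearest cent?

$14.85

Interior volume: 343 − 123 → 220 cm³.
Infill volume = 0.70 × 220, so 154 cm³.
Total extruded = 123 + 154, so 277 cm³.
Mass = 277 × 1.27 = 351.79 g.
At $42.2/kg: 351.79/1000 × 42.2 = $14.85.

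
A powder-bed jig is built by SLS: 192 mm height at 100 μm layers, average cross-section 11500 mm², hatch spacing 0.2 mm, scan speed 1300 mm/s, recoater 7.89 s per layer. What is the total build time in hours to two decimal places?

Layers = ⌈192/0.1⌉ = 1920.
Per-layer scan distance = 11500 / 0.2, so 57500 mm.
Laser time per layer = 57500 / 1300 = 44.2308 s.
Time per layer: 44.2308 + 7.89 → 52.1208 s.
1920 layers × 52.1208 s/layer = 100071.936 s, i.e. 27.80 hours.

27.80 hours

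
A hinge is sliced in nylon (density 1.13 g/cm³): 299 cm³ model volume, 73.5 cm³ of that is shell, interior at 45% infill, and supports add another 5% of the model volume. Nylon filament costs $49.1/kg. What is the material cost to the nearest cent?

Infill region = 299 − 73.5, so 225.5 cm³.
Infill deposited = 0.45 × 225.5, so 101.475 cm³.
Support: 0.05 × 299 → 14.95 cm³.
Total extruded = 73.5 + 101.475 + 14.95, so 189.925 cm³.
Mass = 189.925 × 1.13, so 214.61525 g.
Cost = 214.61525 g / 1000 × $49.1/kg = $10.54.

$10.54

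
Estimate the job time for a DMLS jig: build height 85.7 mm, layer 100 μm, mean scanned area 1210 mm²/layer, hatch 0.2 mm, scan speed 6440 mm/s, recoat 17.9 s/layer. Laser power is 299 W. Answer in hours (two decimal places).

Layers = ⌈85.7/0.1⌉ = 857.
Per-layer scan distance: 1210 / 0.2 → 6050 mm.
Laser time per layer = 6050 / 6440 = 0.9394 s.
Layer cycle = 0.9394 + 17.9, so 18.8394 s.
857 layers × 18.8394 s/layer = 16145.3658 s, i.e. 4.48 hours.

4.48 hours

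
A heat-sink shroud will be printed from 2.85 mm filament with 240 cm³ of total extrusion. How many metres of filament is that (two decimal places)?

37.62 m

A = π r² = π × 1.425² = 6.3794 mm².
L = 240000 mm³ / 6.3794 mm² = 37621.09 mm, i.e. 37.62 m.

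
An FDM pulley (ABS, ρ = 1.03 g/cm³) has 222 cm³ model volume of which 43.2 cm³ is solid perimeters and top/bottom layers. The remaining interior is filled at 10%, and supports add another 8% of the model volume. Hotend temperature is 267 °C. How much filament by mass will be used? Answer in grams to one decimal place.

81.2 g

Infill region: 222 − 43.2 → 178.8 cm³.
Infill volume = 0.10 × 178.8 = 17.88 cm³.
Support = 0.08 × 222, so 17.76 cm³.
Total extruded = 43.2 + 17.88 + 17.76 = 78.84 cm³.
Mass = 78.84 × 1.03 = 81.2052 g.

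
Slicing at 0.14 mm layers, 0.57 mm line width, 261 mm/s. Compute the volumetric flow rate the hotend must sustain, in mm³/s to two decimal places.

20.83

Bead cross-section = 0.14 × 0.57, so 0.0798 mm².
Q = v·A = 261 × 0.0798 = 20.83 mm³/s.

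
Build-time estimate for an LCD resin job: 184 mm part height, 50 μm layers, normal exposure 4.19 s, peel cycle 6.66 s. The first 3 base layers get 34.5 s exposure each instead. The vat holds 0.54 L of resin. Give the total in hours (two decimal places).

Number of layers: 184 / 0.05 → 3680 (rounded up).
Base layers = 3 × (34.5 + 6.66), so 123.48 s.
Regular layers = 3677 × (4.19 + 6.66), so 39895.45 s.
Sum: 123.48 + 39895.45 = 40018.93 s → 11.12 hours.

11.12 hours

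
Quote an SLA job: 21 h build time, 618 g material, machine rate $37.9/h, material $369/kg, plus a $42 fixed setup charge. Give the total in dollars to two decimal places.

Machine cost = 37.9 × 21, so $795.90.
Feedstock cost = 369 × 618/1000 = $228.042.
Adding setup: 795.90 + 228.042 + 42 → 1065.942 ≈ $1065.94.

$1065.94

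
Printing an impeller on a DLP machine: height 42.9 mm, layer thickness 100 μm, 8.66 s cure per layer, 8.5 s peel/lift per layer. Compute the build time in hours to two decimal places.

2.04 hours

Layers = ⌈42.9/0.1⌉ = 429.
Per-layer time = 8.66 + 8.5 = 17.16 s.
Total = 429 × 17.16 = 7361.64 s = 2.04 hours.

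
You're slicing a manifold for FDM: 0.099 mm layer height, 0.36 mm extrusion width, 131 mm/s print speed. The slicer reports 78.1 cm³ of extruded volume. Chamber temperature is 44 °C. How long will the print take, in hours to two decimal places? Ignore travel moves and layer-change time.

Line area: 0.099 × 0.36 → 0.03564 mm².
Total extruded path = 78100/0.03564 = 2191358 mm.
Time extruding: 2191358 / 131 → 16727.9 s.
That's 16727.9 s → 4.65 hours.

4.65 hours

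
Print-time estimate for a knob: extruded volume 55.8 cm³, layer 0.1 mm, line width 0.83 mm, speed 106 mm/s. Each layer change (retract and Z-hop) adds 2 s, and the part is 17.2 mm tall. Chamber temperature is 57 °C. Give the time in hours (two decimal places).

Line area = 0.1 × 0.83 = 0.083 mm².
Path length: 55800 mm³ / 0.083 mm² → 672289.2 mm.
Extrusion time = 672289.2 / 106 = 6342.4 s.
Number of layers: 17.2 / 0.1 → 172 (rounded up).
Layer-change overhead: 172 × 2 → 344 s.
Altogether 6342.4 + 344 = 6686.4 s, i.e. 1.86 hours.

1.86 hours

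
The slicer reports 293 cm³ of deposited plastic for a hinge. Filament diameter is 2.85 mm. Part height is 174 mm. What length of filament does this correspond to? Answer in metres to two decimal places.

45.93 m

Cross-section of 2.85 mm filament: π·(2.85/2)² = 6.3794 mm².
L = 293000 mm³ / 6.3794 mm² = 45929.08 mm, i.e. 45.93 m.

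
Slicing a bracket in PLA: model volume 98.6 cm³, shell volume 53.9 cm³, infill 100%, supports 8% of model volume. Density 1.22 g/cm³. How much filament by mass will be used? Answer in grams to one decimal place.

129.9 g

Volume inside the shell = 98.6 − 53.9 = 44.7 cm³.
Infill deposited: 1.00 × 44.7 → 44.7 cm³.
Support: 0.08 × 98.6 → 7.888 cm³.
Total extruded: 53.9 + 44.7 + 7.888 → 106.488 cm³.
Mass = 106.488 × 1.22, so 129.91536 g.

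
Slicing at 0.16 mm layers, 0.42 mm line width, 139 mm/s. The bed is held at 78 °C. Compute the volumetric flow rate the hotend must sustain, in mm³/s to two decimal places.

9.34

Extrusion cross-section: 0.16 × 0.42 → 0.0672 mm².
Q = v·A = 139 × 0.0672 = 9.34 mm³/s.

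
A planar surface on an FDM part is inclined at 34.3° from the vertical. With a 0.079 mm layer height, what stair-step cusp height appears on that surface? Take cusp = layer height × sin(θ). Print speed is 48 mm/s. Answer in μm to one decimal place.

Cusp = layer height × sin(34.3°) = 0.079 × 0.5635 = 0.044517 mm = 44.5 μm.

44.5 μm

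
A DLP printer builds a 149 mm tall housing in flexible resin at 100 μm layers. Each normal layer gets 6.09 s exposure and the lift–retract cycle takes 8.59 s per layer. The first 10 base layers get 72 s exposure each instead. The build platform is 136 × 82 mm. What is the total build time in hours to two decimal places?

6.26 hours

Number of layers: 149 / 0.1 → 1490 (rounded up).
Bottom layers: 10 × (72 + 8.59) → 805.9 s.
Regular layers = 1480 × (6.09 + 8.59) = 21726.4 s.
Sum: 805.9 + 21726.4 = 22532.3 s → 6.26 hours.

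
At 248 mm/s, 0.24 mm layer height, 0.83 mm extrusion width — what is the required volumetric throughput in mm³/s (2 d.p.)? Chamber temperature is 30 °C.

49.40

Bead cross-section = 0.24 × 0.83, so 0.1992 mm².
Volumetric flow = 248 × 0.1992 = 49.40 mm³/s.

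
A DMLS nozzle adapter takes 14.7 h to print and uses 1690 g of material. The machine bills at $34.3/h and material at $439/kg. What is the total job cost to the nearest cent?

Time charge: 34.3 × 14.7 → $504.21.
Material cost = 439 × 1690/1000, so $741.91.
Job cost: 504.21 + 741.91 = $1246.12.

$1246.12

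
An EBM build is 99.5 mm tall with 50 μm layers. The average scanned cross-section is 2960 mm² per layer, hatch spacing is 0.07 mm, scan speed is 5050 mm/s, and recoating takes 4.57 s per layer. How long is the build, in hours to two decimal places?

Layers = ⌈99.5/0.05⌉ = 1990.
Hatch length per layer = 2960 / 0.07, so 42285.7 mm.
Beam time per layer: 42285.7 / 5050 → 8.3734 s.
Layer cycle: 8.3734 + 4.57 → 12.9434 s.
1990 layers × 12.9434 s/layer = 25757.366 s, i.e. 7.15 hours.

7.15 hours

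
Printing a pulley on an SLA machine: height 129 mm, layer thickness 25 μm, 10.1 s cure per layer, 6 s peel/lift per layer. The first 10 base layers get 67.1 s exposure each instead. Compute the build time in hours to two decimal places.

Layers = ⌈129/0.025⌉ = 5160.
Burn-in layers = 10 × (67.1 + 6), so 731 s.
Remaining layers = 5150 × (10.1 + 6), so 82915 s.
Sum: 731 + 82915 = 83646 s → 23.24 hours.

23.24 hours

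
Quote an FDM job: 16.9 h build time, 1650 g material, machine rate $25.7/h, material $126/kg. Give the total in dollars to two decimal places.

Time charge = 25.7 × 16.9 = $434.33.
Material cost = 126 × 1650/1000 = $207.90.
Total = 434.33 + 207.90 = $642.23.

$642.23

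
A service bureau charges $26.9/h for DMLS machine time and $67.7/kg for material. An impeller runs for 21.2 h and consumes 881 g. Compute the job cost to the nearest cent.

Time charge = 26.9 × 21.2 = $570.28.
Material cost: 67.7 × 881/1000 → $59.6437.
Job cost: 570.28 + 59.6437 = 629.9237 ≈ $629.92.

$629.92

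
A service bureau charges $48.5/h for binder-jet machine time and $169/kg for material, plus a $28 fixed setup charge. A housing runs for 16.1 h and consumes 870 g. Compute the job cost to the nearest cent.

$955.88

Machine cost: 48.5 × 16.1 → $780.85.
Feedstock cost = 169 × 870/1000, so $147.03.
Adding setup: 780.85 + 147.03 + 28 → $955.88.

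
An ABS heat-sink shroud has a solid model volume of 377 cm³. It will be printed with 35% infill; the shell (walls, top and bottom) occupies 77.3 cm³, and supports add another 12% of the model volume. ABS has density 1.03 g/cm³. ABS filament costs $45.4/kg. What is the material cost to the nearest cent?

$10.64

Interior volume: 377 − 77.3 → 299.7 cm³.
Infill deposited: 0.35 × 299.7 → 104.895 cm³.
Support = 0.12 × 377 = 45.24 cm³.
Total extruded: 77.3 + 104.895 + 45.24 → 227.435 cm³.
Mass: 227.435 × 1.03 → 234.25805 g.
At $45.4/kg: 234.25805/1000 × 45.4 = $10.64.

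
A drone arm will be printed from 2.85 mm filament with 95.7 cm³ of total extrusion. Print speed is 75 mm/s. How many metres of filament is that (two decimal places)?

15.00 m

Filament cross-section = π × (2.85/2)² = 6.3794 mm².
L = 95700 mm³ / 6.3794 mm² = 15001.41 mm, i.e. 15.00 m.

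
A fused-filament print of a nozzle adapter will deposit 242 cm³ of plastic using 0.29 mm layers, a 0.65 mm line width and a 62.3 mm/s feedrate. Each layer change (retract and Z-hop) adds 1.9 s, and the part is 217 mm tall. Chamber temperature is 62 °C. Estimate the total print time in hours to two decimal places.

Line area = 0.29 × 0.65 = 0.1885 mm².
Toolpath length = 242 cm³ / 0.1885 mm² = 242000 / 0.1885 = 1283819.6 mm.
Time extruding = 1283819.6 / 62.3, so 20607.1 s.
Layers = ⌈217/0.29⌉ = 749.
Non-print overhead: 749 × 1.9 → 1423.1 s.
Total = 20607.1 + 1423.1 = 22030.2 s = 6.12 hours.

6.12 hours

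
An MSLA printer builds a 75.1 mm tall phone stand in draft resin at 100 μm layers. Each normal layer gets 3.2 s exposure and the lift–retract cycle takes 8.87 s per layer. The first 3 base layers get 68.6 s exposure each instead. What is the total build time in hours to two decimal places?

Number of layers: 75.1 / 0.1 → 751 (rounded up).
Bottom layers = 3 × (68.6 + 8.87) = 232.41 s.
Normal layers: 748 × (3.2 + 8.87) → 9028.36 s.
Sum: 232.41 + 9028.36 = 9260.77 s → 2.57 hours.

2.57 hours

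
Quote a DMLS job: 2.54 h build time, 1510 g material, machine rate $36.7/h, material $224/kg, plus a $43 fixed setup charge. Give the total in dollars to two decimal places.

$474.46

Time charge = 36.7 × 2.54 = $93.218.
Material cost: 224 × 1510/1000 → $338.24.
Total = 93.218 + 338.24 + 43 = 474.458 ≈ $474.46.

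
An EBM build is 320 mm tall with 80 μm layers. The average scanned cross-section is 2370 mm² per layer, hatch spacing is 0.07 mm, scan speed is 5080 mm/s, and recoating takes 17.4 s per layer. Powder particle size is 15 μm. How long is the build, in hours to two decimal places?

Layer count = ceil(320 / 0.08) = 4000.
Scan path per layer: 2370 / 0.07 → 33857.1 mm.
Beam time per layer = 33857.1 / 5080, so 6.6648 s.
Layer cycle: 6.6648 + 17.4 → 24.0648 s.
Total: 4000 × 24.0648 s = 96259.2 s → 26.74 hours.

26.74 hours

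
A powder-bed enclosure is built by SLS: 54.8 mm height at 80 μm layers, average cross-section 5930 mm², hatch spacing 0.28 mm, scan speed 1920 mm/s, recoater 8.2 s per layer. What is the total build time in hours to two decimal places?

3.66 hours

Number of layers: 54.8 / 0.08 → 685 (rounded up).
Scan path per layer: 5930 / 0.28 → 21178.6 mm.
Scan time per layer = 21178.6 / 1920, so 11.0305 s.
Layer cycle = 11.0305 + 8.2 = 19.2305 s.
Build time = 685 × 19.2305 = 13172.8925 s = 3.66 hours.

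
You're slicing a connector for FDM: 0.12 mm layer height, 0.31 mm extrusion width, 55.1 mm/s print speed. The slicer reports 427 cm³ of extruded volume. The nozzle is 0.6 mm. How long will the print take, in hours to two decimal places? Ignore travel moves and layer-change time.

Bead cross-section = 0.12 × 0.31 = 0.0372 mm².
Toolpath length = 427 cm³ / 0.0372 mm² = 427000 / 0.0372 = 11478494.6 mm.
Print-move time: 11478494.6 / 55.1 → 208321.1 s.
In the requested units: 208321.1 s = 57.87 hours.

57.87 hours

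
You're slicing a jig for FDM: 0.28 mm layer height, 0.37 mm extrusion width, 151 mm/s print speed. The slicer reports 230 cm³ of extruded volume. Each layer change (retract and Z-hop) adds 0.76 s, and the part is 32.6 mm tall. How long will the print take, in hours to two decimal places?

Bead cross-section: 0.28 × 0.37 → 0.1036 mm².
Path length: 230000 mm³ / 0.1036 mm² → 2220077.2 mm.
Extrusion time: 2220077.2 / 151 → 14702.5 s.
Layer count = ceil(32.6 / 0.28) = 117.
Non-print overhead: 117 × 0.76 → 88.92 s.
Total = 14702.5 + 88.92 = 14791.42 s = 4.11 hours.

4.11 hours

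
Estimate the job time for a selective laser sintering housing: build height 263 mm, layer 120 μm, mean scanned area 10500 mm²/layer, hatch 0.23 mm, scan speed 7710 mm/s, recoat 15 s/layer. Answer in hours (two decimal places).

12.74 hours

Layer count = ceil(263 / 0.12) = 2192.
Hatch length per layer: 10500 / 0.23 → 45652.2 mm.
Per-layer scan time = 45652.2 / 7710 = 5.9212 s.
Time per layer: 5.9212 + 15 → 20.9212 s.
2192 layers × 20.9212 s/layer = 45859.2704 s, i.e. 12.74 hours.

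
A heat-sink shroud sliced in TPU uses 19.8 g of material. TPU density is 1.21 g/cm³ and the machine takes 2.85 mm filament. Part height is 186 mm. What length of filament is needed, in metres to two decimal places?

Volume = 19.8 g / 1.21 g·cm⁻³ = 16.3636 cm³ = 16363.6 mm³.
Filament cross-section = π × (2.85/2)² = 6.3794 mm².
L = V/A = 16363.6/6.3794 = 2565.07 mm → 2.57 m.

2.57 m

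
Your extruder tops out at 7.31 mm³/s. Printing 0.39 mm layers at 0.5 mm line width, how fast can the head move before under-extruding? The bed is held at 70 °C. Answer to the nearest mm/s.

37 mm/s

Bead cross-section = 0.39 × 0.5, so 0.195 mm².
v_max = Q/A = 7.31/0.195 = 37.49 mm/s → 37 mm/s.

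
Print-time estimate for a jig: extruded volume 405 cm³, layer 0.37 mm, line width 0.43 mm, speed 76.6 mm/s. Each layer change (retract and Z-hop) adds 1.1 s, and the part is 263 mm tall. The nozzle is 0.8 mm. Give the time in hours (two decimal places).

9.45 hours

Bead cross-section = 0.37 × 0.43, so 0.1591 mm².
Toolpath length = 405 cm³ / 0.1591 mm² = 405000 / 0.1591 = 2545568.8 mm.
Extrusion time: 2545568.8 / 76.6 → 33232 s.
Layers = ⌈263/0.37⌉ = 711.
Non-print overhead: 711 × 1.1 → 782.1 s.
Total = 33232 + 782.1 = 34014.1 s = 9.45 hours.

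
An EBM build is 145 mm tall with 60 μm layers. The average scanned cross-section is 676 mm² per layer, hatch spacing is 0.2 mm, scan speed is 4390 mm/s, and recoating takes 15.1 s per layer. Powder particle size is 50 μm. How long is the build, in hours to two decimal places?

10.65 hours

Layers = ⌈145/0.06⌉ = 2417.
Scan path per layer: 676 / 0.2 → 3380 mm.
Scan time per layer = 3380 / 4390, so 0.7699 s.
Layer cycle = 0.7699 + 15.1, so 15.8699 s.
Build time = 2417 × 15.8699 = 38357.5483 s = 10.65 hours.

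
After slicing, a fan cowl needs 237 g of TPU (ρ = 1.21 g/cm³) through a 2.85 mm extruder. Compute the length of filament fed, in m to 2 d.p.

Extruded volume: 237/1.21 = 195.8678 cm³ (195867.8 mm³).
A = π r² = π × 1.425² = 6.3794 mm².
L = V/A = 195867.8/6.3794 = 30703.17 mm → 30.70 m.

30.70 m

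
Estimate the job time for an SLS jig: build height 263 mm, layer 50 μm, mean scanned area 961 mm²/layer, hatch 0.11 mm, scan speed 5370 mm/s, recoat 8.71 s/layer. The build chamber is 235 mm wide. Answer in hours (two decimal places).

15.10 hours

Layer count = ceil(263 / 0.05) = 5260.
Scan path per layer: 961 / 0.11 → 8736.4 mm.
Scan time per layer = 8736.4 / 5370, so 1.6269 s.
Layer cycle: 1.6269 + 8.71 → 10.3369 s.
Total: 5260 × 10.3369 s = 54372.094 s → 15.10 hours.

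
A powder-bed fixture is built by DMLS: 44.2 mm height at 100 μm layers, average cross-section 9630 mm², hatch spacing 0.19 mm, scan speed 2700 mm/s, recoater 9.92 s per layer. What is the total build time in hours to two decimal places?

Layers = ⌈44.2/0.1⌉ = 442.
Hatch length per layer: 9630 / 0.19 → 50684.2 mm.
Laser time per layer = 50684.2 / 2700, so 18.7719 s.
Time per layer: 18.7719 + 9.92 → 28.6919 s.
Total: 442 × 28.6919 s = 12681.8198 s → 3.52 hours.

3.52 hours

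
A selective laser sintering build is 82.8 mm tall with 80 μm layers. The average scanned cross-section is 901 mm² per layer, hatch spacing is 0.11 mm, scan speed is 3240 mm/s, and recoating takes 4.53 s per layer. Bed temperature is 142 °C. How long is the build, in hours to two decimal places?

Layers = ⌈82.8/0.08⌉ = 1035.
Scan path per layer = 901 / 0.11 = 8190.9 mm.
Laser time per layer: 8190.9 / 3240 → 2.5281 s.
Layer cycle = 2.5281 + 4.53 = 7.0581 s.
1035 layers × 7.0581 s/layer = 7305.1335 s, i.e. 2.03 hours.

2.03 hours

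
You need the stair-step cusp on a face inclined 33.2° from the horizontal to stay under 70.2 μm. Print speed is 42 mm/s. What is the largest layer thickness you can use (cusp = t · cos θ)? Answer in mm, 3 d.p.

0.084 mm

Layer height = cusp / cos(33.2°) = 0.0702 / 0.8368 = 0.084 mm.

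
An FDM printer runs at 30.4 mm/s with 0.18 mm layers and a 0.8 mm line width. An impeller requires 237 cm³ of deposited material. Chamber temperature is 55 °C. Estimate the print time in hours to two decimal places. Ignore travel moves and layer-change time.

15.04 hours

Extrusion cross-section = 0.18 × 0.8, so 0.144 mm².
Toolpath length = 237 cm³ / 0.144 mm² = 237000 / 0.144 = 1645833.3 mm.
Print-move time = 1645833.3 / 30.4 = 54139.3 s.
54139.3 s = 15.04 hours.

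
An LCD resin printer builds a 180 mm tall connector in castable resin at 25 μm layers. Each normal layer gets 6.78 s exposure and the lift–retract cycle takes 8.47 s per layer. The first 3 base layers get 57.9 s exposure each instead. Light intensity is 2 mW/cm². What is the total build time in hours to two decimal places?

30.54 hours

Layers = ⌈180/0.025⌉ = 7200.
Base layers = 3 × (57.9 + 8.47) = 199.11 s.
Normal layers = 7197 × (6.78 + 8.47) = 109754.25 s.
Sum: 199.11 + 109754.25 = 109953.36 s → 30.54 hours.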